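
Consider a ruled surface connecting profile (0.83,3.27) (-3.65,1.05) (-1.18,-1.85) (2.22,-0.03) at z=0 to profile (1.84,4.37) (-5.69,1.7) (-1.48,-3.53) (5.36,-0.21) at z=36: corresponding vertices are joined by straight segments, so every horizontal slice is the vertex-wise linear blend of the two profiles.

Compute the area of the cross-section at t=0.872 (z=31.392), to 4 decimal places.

Cross-section at t=0.872: each vertex is (1-t)·p0[i] + t·p1[i].
  v1: (1-0.872)·(0.83,3.27) + 0.872·(1.84,4.37) = (1.7107,4.2292)
  v2: (1-0.872)·(-3.65,1.05) + 0.872·(-5.69,1.7) = (-5.4289,1.6168)
  v3: (1-0.872)·(-1.18,-1.85) + 0.872·(-1.48,-3.53) = (-1.4416,-3.3150)
  v4: (1-0.872)·(2.22,-0.03) + 0.872·(5.36,-0.21) = (4.9581,-0.1870)
Shoelace sum Σ(x_i·y_{i+1} − x_{i+1}·y_i):
  i=1: 1.7107·1.6168 − -5.4289·4.2292 = +25.7257 (running +25.7257)
  i=2: -5.4289·-3.3150 − -1.4416·1.6168 = +20.3273 (running +46.0530)
  i=3: -1.4416·-0.1870 − 4.9581·-3.3150 = +16.7054 (running +62.7584)
  i=4: 4.9581·4.2292 − 1.7107·-0.1870 = +21.2885 (running +84.0469)
Area = |Σ|/2 = |84.0469|/2 = 42.0235

Area at t=0.872: 42.0235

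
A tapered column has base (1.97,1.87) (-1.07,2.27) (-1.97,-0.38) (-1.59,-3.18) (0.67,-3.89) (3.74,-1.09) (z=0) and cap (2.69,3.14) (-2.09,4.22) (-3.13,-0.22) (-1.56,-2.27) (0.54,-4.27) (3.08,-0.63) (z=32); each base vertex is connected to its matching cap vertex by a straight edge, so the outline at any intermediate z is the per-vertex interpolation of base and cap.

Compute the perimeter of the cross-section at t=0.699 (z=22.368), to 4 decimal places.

Perimeter at t=0.699: 21.5843

Cross-section at t=0.699: each vertex is (1-t)·p0[i] + t·p1[i].
  v1: (1-0.699)·(1.97,1.87) + 0.699·(2.69,3.14) = (2.4733,2.7577)
  v2: (1-0.699)·(-1.07,2.27) + 0.699·(-2.09,4.22) = (-1.7830,3.6330)
  v3: (1-0.699)·(-1.97,-0.38) + 0.699·(-3.13,-0.22) = (-2.7808,-0.2682)
  v4: (1-0.699)·(-1.59,-3.18) + 0.699·(-1.56,-2.27) = (-1.5690,-2.5439)
  v5: (1-0.699)·(0.67,-3.89) + 0.699·(0.54,-4.27) = (0.5791,-4.1556)
  v6: (1-0.699)·(3.74,-1.09) + 0.699·(3.08,-0.63) = (3.2787,-0.7685)
Perimeter = Σ |v_{i+1} − v_i|:
  edge 1→2: √(-4.2563² + 0.8753²) = 4.3453 (running 4.3453)
  edge 2→3: √(-0.9979² + -3.9012²) = 4.0268 (running 8.3721)
  edge 3→4: √(1.2118² + -2.2758²) = 2.5783 (running 10.9504)
  edge 4→5: √(2.1482² + -1.6117²) = 2.6856 (running 13.6360)
  edge 5→6: √(2.6995² + 3.3872²) = 4.3313 (running 17.9673)
  edge 6→1: √(-0.8054² + 3.5262²) = 3.6170 (running 21.5843)
Perimeter = 21.5843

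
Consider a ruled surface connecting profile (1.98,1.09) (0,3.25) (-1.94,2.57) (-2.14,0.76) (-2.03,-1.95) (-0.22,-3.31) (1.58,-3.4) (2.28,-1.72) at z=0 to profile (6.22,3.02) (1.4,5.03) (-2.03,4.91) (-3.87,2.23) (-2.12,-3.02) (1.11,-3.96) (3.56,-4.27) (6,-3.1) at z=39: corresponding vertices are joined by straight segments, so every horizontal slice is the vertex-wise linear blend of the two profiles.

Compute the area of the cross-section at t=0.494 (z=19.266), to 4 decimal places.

Area at t=0.494: 44.4771

Cross-section at t=0.494: each vertex is (1-t)·p0[i] + t·p1[i].
  v1: (1-0.494)·(1.98,1.09) + 0.494·(6.22,3.02) = (4.0746,2.0434)
  v2: (1-0.494)·(0,3.25) + 0.494·(1.4,5.03) = (0.6916,4.1293)
  v3: (1-0.494)·(-1.94,2.57) + 0.494·(-2.03,4.91) = (-1.9845,3.7260)
  v4: (1-0.494)·(-2.14,0.76) + 0.494·(-3.87,2.23) = (-2.9946,1.4862)
  v5: (1-0.494)·(-2.03,-1.95) + 0.494·(-2.12,-3.02) = (-2.0745,-2.4786)
  v6: (1-0.494)·(-0.22,-3.31) + 0.494·(1.11,-3.96) = (0.4370,-3.6311)
  v7: (1-0.494)·(1.58,-3.4) + 0.494·(3.56,-4.27) = (2.5581,-3.8298)
  v8: (1-0.494)·(2.28,-1.72) + 0.494·(6,-3.1) = (4.1177,-2.4017)
Shoelace sum Σ(x_i·y_{i+1} − x_{i+1}·y_i):
  i=1: 4.0746·4.1293 − 0.6916·2.0434 = +15.4119 (running +15.4119)
  i=2: 0.6916·3.7260 − -1.9845·4.1293 = +10.7713 (running +26.1833)
  i=3: -1.9845·1.4862 − -2.9946·3.7260 = +8.2086 (running +34.3918)
  i=4: -2.9946·-2.4786 − -2.0745·1.4862 = +10.5054 (running +44.8973)
  i=5: -2.0745·-3.6311 − 0.4370·-2.4786 = +8.6158 (running +53.5130)
  i=6: 0.4370·-3.8298 − 2.5581·-3.6311 = +7.6151 (running +61.1281)
  i=7: 2.5581·-2.4017 − 4.1177·-3.8298 = +9.6259 (running +70.7541)
  i=8: 4.1177·2.0434 − 4.0746·-2.4017 = +18.2001 (running +88.9542)
Area = |Σ|/2 = |88.9542|/2 = 44.4771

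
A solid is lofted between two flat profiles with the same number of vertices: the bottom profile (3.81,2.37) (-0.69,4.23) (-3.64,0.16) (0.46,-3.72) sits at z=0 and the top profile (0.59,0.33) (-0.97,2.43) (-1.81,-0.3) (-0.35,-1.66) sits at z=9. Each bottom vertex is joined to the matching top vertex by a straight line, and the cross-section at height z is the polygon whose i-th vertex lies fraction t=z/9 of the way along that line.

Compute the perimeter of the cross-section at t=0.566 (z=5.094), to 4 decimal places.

Perimeter at t=0.566: 15.0558

Cross-section at t=0.566: each vertex is (1-t)·p0[i] + t·p1[i].
  v1: (1-0.566)·(3.81,2.37) + 0.566·(0.59,0.33) = (1.9875,1.2154)
  v2: (1-0.566)·(-0.69,4.23) + 0.566·(-0.97,2.43) = (-0.8485,3.2112)
  v3: (1-0.566)·(-3.64,0.16) + 0.566·(-1.81,-0.3) = (-2.6042,-0.1004)
  v4: (1-0.566)·(0.46,-3.72) + 0.566·(-0.35,-1.66) = (0.0015,-2.5540)
Perimeter = Σ |v_{i+1} − v_i|:
  edge 1→2: √(-2.8360² + 1.9958²) = 3.4679 (running 3.4679)
  edge 2→3: √(-1.7557² + -3.3116²) = 3.7482 (running 7.2161)
  edge 3→4: √(2.6058² + -2.4537²) = 3.5792 (running 10.7952)
  edge 4→1: √(1.9859² + 3.7694²) = 4.2606 (running 15.0558)
Perimeter = 15.0558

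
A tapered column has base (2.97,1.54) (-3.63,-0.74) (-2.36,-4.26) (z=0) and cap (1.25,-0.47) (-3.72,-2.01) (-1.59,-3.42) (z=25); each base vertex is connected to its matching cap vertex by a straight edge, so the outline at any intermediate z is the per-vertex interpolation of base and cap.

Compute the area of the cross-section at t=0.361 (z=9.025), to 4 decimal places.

Cross-section at t=0.361: each vertex is (1-t)·p0[i] + t·p1[i].
  v1: (1-0.361)·(2.97,1.54) + 0.361·(1.25,-0.47) = (2.3491,0.8144)
  v2: (1-0.361)·(-3.63,-0.74) + 0.361·(-3.72,-2.01) = (-3.6625,-1.1985)
  v3: (1-0.361)·(-2.36,-4.26) + 0.361·(-1.59,-3.42) = (-2.0820,-3.9568)
Shoelace sum Σ(x_i·y_{i+1} − x_{i+1}·y_i):
  i=1: 2.3491·-1.1985 − -3.6625·0.8144 = +0.1674 (running +0.1674)
  i=2: -3.6625·-3.9568 − -2.0820·-1.1985 = +11.9963 (running +12.1637)
  i=3: -2.0820·0.8144 − 2.3491·-3.9568 = +7.5992 (running +19.7629)
Area = |Σ|/2 = |19.7629|/2 = 9.8814

Area at t=0.361: 9.8814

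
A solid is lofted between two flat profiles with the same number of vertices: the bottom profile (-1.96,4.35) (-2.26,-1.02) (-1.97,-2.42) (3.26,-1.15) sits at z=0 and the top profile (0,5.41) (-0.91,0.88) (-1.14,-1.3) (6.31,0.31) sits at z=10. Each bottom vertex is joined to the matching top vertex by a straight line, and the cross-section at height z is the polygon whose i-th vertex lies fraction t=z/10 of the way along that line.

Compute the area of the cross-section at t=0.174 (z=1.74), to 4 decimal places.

Cross-section at t=0.174: each vertex is (1-t)·p0[i] + t·p1[i].
  v1: (1-0.174)·(-1.96,4.35) + 0.174·(0,5.41) = (-1.6190,4.5344)
  v2: (1-0.174)·(-2.26,-1.02) + 0.174·(-0.91,0.88) = (-2.0251,-0.6894)
  v3: (1-0.174)·(-1.97,-2.42) + 0.174·(-1.14,-1.3) = (-1.8256,-2.2251)
  v4: (1-0.174)·(3.26,-1.15) + 0.174·(6.31,0.31) = (3.7907,-0.8960)
Shoelace sum Σ(x_i·y_{i+1} − x_{i+1}·y_i):
  i=1: -1.6190·-0.6894 − -2.0251·4.5344 = +10.2988 (running +10.2988)
  i=2: -2.0251·-2.2251 − -1.8256·-0.6894 = +3.2475 (running +13.5463)
  i=3: -1.8256·-0.8960 − 3.7907·-2.2251 = +10.0704 (running +23.6168)
  i=4: 3.7907·4.5344 − -1.6190·-0.8960 = +15.7382 (running +39.3549)
Area = |Σ|/2 = |39.3549|/2 = 19.6775

Area at t=0.174: 19.6775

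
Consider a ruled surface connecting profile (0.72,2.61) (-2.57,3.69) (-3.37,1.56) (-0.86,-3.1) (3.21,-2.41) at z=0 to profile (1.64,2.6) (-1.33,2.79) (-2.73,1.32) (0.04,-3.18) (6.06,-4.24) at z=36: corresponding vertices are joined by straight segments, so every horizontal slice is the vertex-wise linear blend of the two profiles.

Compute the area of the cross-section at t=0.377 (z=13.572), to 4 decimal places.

Cross-section at t=0.377: each vertex is (1-t)·p0[i] + t·p1[i].
  v1: (1-0.377)·(0.72,2.61) + 0.377·(1.64,2.6) = (1.0668,2.6062)
  v2: (1-0.377)·(-2.57,3.69) + 0.377·(-1.33,2.79) = (-2.1025,3.3507)
  v3: (1-0.377)·(-3.37,1.56) + 0.377·(-2.73,1.32) = (-3.1287,1.4695)
  v4: (1-0.377)·(-0.86,-3.1) + 0.377·(0.04,-3.18) = (-0.5207,-3.1302)
  v5: (1-0.377)·(3.21,-2.41) + 0.377·(6.06,-4.24) = (4.2844,-3.0999)
Shoelace sum Σ(x_i·y_{i+1} − x_{i+1}·y_i):
  i=1: 1.0668·3.3507 − -2.1025·2.6062 = +9.0543 (running +9.0543)
  i=2: -2.1025·1.4695 − -3.1287·3.3507 = +7.3937 (running +16.4480)
  i=3: -3.1287·-3.1302 − -0.5207·1.4695 = +10.5586 (running +27.0066)
  i=4: -0.5207·-3.0999 − 4.2844·-3.1302 = +15.0251 (running +42.0317)
  i=5: 4.2844·2.6062 − 1.0668·-3.0999 = +14.4734 (running +56.5051)
Area = |Σ|/2 = |56.5051|/2 = 28.2525

Area at t=0.377: 28.2525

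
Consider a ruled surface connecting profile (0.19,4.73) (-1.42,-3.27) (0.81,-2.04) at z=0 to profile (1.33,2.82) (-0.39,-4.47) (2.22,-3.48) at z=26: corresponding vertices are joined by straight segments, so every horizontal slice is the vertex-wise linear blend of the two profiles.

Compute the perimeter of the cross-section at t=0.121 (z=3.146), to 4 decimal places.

Perimeter at t=0.121: 17.3970

Cross-section at t=0.121: each vertex is (1-t)·p0[i] + t·p1[i].
  v1: (1-0.121)·(0.19,4.73) + 0.121·(1.33,2.82) = (0.3279,4.4989)
  v2: (1-0.121)·(-1.42,-3.27) + 0.121·(-0.39,-4.47) = (-1.2954,-3.4152)
  v3: (1-0.121)·(0.81,-2.04) + 0.121·(2.22,-3.48) = (0.9806,-2.2142)
Perimeter = Σ |v_{i+1} − v_i|:
  edge 1→2: √(-1.6233² + -7.9141²) = 8.0789 (running 8.0789)
  edge 2→3: √(2.2760² + 1.2010²) = 2.5734 (running 10.6523)
  edge 3→1: √(-0.6527² + 6.7131²) = 6.7448 (running 17.3970)
Perimeter = 17.3970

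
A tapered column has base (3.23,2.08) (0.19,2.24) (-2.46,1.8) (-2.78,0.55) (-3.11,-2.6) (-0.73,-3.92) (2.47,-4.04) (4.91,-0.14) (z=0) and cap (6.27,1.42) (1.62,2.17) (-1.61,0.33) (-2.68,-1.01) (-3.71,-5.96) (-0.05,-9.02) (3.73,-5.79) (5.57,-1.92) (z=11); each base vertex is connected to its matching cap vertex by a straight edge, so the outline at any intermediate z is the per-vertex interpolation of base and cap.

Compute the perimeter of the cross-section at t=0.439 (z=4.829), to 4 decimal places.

Perimeter at t=0.439: 26.8497

Cross-section at t=0.439: each vertex is (1-t)·p0[i] + t·p1[i].
  v1: (1-0.439)·(3.23,2.08) + 0.439·(6.27,1.42) = (4.5646,1.7903)
  v2: (1-0.439)·(0.19,2.24) + 0.439·(1.62,2.17) = (0.8178,2.2093)
  v3: (1-0.439)·(-2.46,1.8) + 0.439·(-1.61,0.33) = (-2.0869,1.1547)
  v4: (1-0.439)·(-2.78,0.55) + 0.439·(-2.68,-1.01) = (-2.7361,-0.1348)
  v5: (1-0.439)·(-3.11,-2.6) + 0.439·(-3.71,-5.96) = (-3.3734,-4.0750)
  v6: (1-0.439)·(-0.73,-3.92) + 0.439·(-0.05,-9.02) = (-0.4315,-6.1589)
  v7: (1-0.439)·(2.47,-4.04) + 0.439·(3.73,-5.79) = (3.0231,-4.8082)
  v8: (1-0.439)·(4.91,-0.14) + 0.439·(5.57,-1.92) = (5.1997,-0.9214)
Perimeter = Σ |v_{i+1} − v_i|:
  edge 1→2: √(-3.7468² + 0.4190²) = 3.7701 (running 3.7701)
  edge 2→3: √(-2.9046² + -1.0546²) = 3.0901 (running 6.8603)
  edge 3→4: √(-0.6492² + -1.2895²) = 1.4437 (running 8.3040)
  edge 4→5: √(-0.6373² + -3.9402²) = 3.9914 (running 12.2954)
  edge 5→6: √(2.9419² + -2.0839²) = 3.6052 (running 15.9006)
  edge 6→7: √(3.4546² + 1.3506²) = 3.7093 (running 19.6099)
  edge 7→8: √(2.1766² + 3.8868²) = 4.4548 (running 24.0647)
  edge 8→1: √(-0.6352² + 2.7117²) = 2.7851 (running 26.8497)
Perimeter = 26.8497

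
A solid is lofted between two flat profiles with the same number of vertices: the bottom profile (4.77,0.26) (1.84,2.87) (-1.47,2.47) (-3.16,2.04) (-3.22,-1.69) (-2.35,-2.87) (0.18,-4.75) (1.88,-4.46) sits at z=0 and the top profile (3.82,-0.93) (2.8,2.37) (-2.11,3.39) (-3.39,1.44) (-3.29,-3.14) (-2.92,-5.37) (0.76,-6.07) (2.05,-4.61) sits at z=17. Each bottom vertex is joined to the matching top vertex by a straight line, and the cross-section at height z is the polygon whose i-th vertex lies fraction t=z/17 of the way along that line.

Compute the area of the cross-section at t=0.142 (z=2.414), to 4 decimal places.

Cross-section at t=0.142: each vertex is (1-t)·p0[i] + t·p1[i].
  v1: (1-0.142)·(4.77,0.26) + 0.142·(3.82,-0.93) = (4.6351,0.0910)
  v2: (1-0.142)·(1.84,2.87) + 0.142·(2.8,2.37) = (1.9763,2.7990)
  v3: (1-0.142)·(-1.47,2.47) + 0.142·(-2.11,3.39) = (-1.5609,2.6006)
  v4: (1-0.142)·(-3.16,2.04) + 0.142·(-3.39,1.44) = (-3.1927,1.9548)
  v5: (1-0.142)·(-3.22,-1.69) + 0.142·(-3.29,-3.14) = (-3.2299,-1.8959)
  v6: (1-0.142)·(-2.35,-2.87) + 0.142·(-2.92,-5.37) = (-2.4309,-3.2250)
  v7: (1-0.142)·(0.18,-4.75) + 0.142·(0.76,-6.07) = (0.2624,-4.9374)
  v8: (1-0.142)·(1.88,-4.46) + 0.142·(2.05,-4.61) = (1.9041,-4.4813)
Shoelace sum Σ(x_i·y_{i+1} − x_{i+1}·y_i):
  i=1: 4.6351·2.7990 − 1.9763·0.0910 = +12.7938 (running +12.7938)
  i=2: 1.9763·2.6006 − -1.5609·2.7990 = +9.5086 (running +22.3024)
  i=3: -1.5609·1.9548 − -3.1927·2.6006 = +5.2518 (running +27.5541)
  i=4: -3.1927·-1.8959 − -3.2299·1.9548 = +12.3669 (running +39.9210)
  i=5: -3.2299·-3.2250 − -2.4309·-1.8959 = +5.8077 (running +45.7287)
  i=6: -2.4309·-4.9374 − 0.2624·-3.2250 = +12.8487 (running +58.5774)
  i=7: 0.2624·-4.4813 − 1.9041·-4.9374 = +8.2259 (running +66.8033)
  i=8: 1.9041·0.0910 − 4.6351·-4.4813 = +20.9446 (running +87.7479)
Area = |Σ|/2 = |87.7479|/2 = 43.8739

Area at t=0.142: 43.8739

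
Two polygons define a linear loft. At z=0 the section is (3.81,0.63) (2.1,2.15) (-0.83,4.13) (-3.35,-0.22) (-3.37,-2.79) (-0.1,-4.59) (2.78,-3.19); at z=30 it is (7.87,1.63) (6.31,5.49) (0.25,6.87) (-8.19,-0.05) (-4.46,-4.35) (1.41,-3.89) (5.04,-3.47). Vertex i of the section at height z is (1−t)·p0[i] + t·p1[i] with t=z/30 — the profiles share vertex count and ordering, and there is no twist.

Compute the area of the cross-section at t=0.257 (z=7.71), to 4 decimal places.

Area at t=0.257: 57.4271

Cross-section at t=0.257: each vertex is (1-t)·p0[i] + t·p1[i].
  v1: (1-0.257)·(3.81,0.63) + 0.257·(7.87,1.63) = (4.8534,0.8870)
  v2: (1-0.257)·(2.1,2.15) + 0.257·(6.31,5.49) = (3.1820,3.0084)
  v3: (1-0.257)·(-0.83,4.13) + 0.257·(0.25,6.87) = (-0.5524,4.8342)
  v4: (1-0.257)·(-3.35,-0.22) + 0.257·(-8.19,-0.05) = (-4.5939,-0.1763)
  v5: (1-0.257)·(-3.37,-2.79) + 0.257·(-4.46,-4.35) = (-3.6501,-3.1909)
  v6: (1-0.257)·(-0.1,-4.59) + 0.257·(1.41,-3.89) = (0.2881,-4.4101)
  v7: (1-0.257)·(2.78,-3.19) + 0.257·(5.04,-3.47) = (3.3608,-3.2620)
Shoelace sum Σ(x_i·y_{i+1} − x_{i+1}·y_i):
  i=1: 4.8534·3.0084 − 3.1820·0.8870 = +11.7785 (running +11.7785)
  i=2: 3.1820·4.8342 − -0.5524·3.0084 = +17.0442 (running +28.8227)
  i=3: -0.5524·-0.1763 − -4.5939·4.8342 = +22.3050 (running +51.1277)
  i=4: -4.5939·-3.1909 − -3.6501·-0.1763 = +14.0151 (running +65.1429)
  i=5: -3.6501·-4.4101 − 0.2881·-3.1909 = +17.0166 (running +82.1595)
  i=6: 0.2881·-3.2620 − 3.3608·-4.4101 = +13.8819 (running +96.0414)
  i=7: 3.3608·0.8870 − 4.8534·-3.2620 = +18.8127 (running +114.8541)
Area = |Σ|/2 = |114.8541|/2 = 57.4271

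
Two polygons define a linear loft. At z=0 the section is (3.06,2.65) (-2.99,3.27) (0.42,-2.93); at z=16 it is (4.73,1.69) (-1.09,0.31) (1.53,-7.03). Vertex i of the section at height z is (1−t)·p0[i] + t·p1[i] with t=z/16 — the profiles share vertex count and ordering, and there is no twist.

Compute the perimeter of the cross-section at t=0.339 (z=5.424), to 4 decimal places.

Perimeter at t=0.339: 20.4919

Cross-section at t=0.339: each vertex is (1-t)·p0[i] + t·p1[i].
  v1: (1-0.339)·(3.06,2.65) + 0.339·(4.73,1.69) = (3.6261,2.3246)
  v2: (1-0.339)·(-2.99,3.27) + 0.339·(-1.09,0.31) = (-2.3459,2.2666)
  v3: (1-0.339)·(0.42,-2.93) + 0.339·(1.53,-7.03) = (0.7963,-4.3199)
Perimeter = Σ |v_{i+1} − v_i|:
  edge 1→2: √(-5.9720² + -0.0580²) = 5.9723 (running 5.9723)
  edge 2→3: √(3.1422² + -6.5865²) = 7.2976 (running 13.2699)
  edge 3→1: √(2.8298² + 6.6445²) = 7.2220 (running 20.4919)
Perimeter = 20.4919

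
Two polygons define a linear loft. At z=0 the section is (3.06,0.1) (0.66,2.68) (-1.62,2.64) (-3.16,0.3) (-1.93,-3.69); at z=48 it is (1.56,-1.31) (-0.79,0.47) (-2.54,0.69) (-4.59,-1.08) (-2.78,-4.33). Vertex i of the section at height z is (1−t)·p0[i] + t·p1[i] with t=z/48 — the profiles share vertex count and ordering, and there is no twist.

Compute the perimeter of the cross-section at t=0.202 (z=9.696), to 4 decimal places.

Cross-section at t=0.202: each vertex is (1-t)·p0[i] + t·p1[i].
  v1: (1-0.202)·(3.06,0.1) + 0.202·(1.56,-1.31) = (2.7570,-0.1848)
  v2: (1-0.202)·(0.66,2.68) + 0.202·(-0.79,0.47) = (0.3671,2.2336)
  v3: (1-0.202)·(-1.62,2.64) + 0.202·(-2.54,0.69) = (-1.8058,2.2461)
  v4: (1-0.202)·(-3.16,0.3) + 0.202·(-4.59,-1.08) = (-3.4489,0.0212)
  v5: (1-0.202)·(-1.93,-3.69) + 0.202·(-2.78,-4.33) = (-2.1017,-3.8193)
Perimeter = Σ |v_{i+1} − v_i|:
  edge 1→2: √(-2.3899² + 2.4184²) = 3.4000 (running 3.4000)
  edge 2→3: √(-2.1729² + 0.0125²) = 2.1730 (running 5.5730)
  edge 3→4: √(-1.6430² + -2.2249²) = 2.7658 (running 8.3388)
  edge 4→5: √(1.3472² + -3.8405²) = 4.0699 (running 12.4087)
  edge 5→1: √(4.8587² + 3.6345²) = 6.0676 (running 18.4764)
Perimeter = 18.4764

Perimeter at t=0.202: 18.4764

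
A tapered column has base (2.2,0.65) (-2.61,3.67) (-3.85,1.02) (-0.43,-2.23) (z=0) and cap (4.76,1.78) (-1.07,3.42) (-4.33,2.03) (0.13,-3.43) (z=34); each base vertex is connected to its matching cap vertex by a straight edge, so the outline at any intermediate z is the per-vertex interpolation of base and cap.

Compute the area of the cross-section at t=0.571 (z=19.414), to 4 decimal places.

Cross-section at t=0.571: each vertex is (1-t)·p0[i] + t·p1[i].
  v1: (1-0.571)·(2.2,0.65) + 0.571·(4.76,1.78) = (3.6618,1.2952)
  v2: (1-0.571)·(-2.61,3.67) + 0.571·(-1.07,3.42) = (-1.7307,3.5272)
  v3: (1-0.571)·(-3.85,1.02) + 0.571·(-4.33,2.03) = (-4.1241,1.5967)
  v4: (1-0.571)·(-0.43,-2.23) + 0.571·(0.13,-3.43) = (-0.1102,-2.9152)
Shoelace sum Σ(x_i·y_{i+1} − x_{i+1}·y_i):
  i=1: 3.6618·3.5272 − -1.7307·1.2952 = +15.1575 (running +15.1575)
  i=2: -1.7307·1.5967 − -4.1241·3.5272 = +11.7833 (running +26.9408)
  i=3: -4.1241·-2.9152 − -0.1102·1.5967 = +12.1985 (running +39.1394)
  i=4: -0.1102·1.2952 − 3.6618·-2.9152 = +10.5320 (running +49.6714)
Area = |Σ|/2 = |49.6714|/2 = 24.8357

Area at t=0.571: 24.8357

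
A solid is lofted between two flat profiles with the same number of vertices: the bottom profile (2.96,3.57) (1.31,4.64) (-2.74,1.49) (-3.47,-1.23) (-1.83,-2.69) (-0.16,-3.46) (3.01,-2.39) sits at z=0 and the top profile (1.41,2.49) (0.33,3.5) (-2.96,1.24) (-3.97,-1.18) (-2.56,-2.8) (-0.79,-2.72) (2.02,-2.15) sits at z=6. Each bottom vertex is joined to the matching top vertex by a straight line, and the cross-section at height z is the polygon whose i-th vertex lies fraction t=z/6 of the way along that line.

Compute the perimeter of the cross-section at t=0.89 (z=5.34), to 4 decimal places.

Cross-section at t=0.89: each vertex is (1-t)·p0[i] + t·p1[i].
  v1: (1-0.89)·(2.96,3.57) + 0.89·(1.41,2.49) = (1.5805,2.6088)
  v2: (1-0.89)·(1.31,4.64) + 0.89·(0.33,3.5) = (0.4378,3.6254)
  v3: (1-0.89)·(-2.74,1.49) + 0.89·(-2.96,1.24) = (-2.9358,1.2675)
  v4: (1-0.89)·(-3.47,-1.23) + 0.89·(-3.97,-1.18) = (-3.9150,-1.1855)
  v5: (1-0.89)·(-1.83,-2.69) + 0.89·(-2.56,-2.8) = (-2.4797,-2.7879)
  v6: (1-0.89)·(-0.16,-3.46) + 0.89·(-0.79,-2.72) = (-0.7207,-2.8014)
  v7: (1-0.89)·(3.01,-2.39) + 0.89·(2.02,-2.15) = (2.1289,-2.1764)
Perimeter = Σ |v_{i+1} − v_i|:
  edge 1→2: √(-1.1427² + 1.0166²) = 1.5295 (running 1.5295)
  edge 2→3: √(-3.3736² + -2.3579²) = 4.1159 (running 5.6454)
  edge 3→4: √(-0.9792² + -2.4530²) = 2.6412 (running 8.2866)
  edge 4→5: √(1.4353² + -1.6024²) = 2.1512 (running 10.4378)
  edge 5→6: √(1.7590² + -0.0135²) = 1.7591 (running 12.1969)
  edge 6→7: √(2.8496² + 0.6250²) = 2.9173 (running 15.1142)
  edge 7→1: √(-0.5484² + 4.7852²) = 4.8165 (running 19.9307)
Perimeter = 19.9307

Perimeter at t=0.89: 19.9307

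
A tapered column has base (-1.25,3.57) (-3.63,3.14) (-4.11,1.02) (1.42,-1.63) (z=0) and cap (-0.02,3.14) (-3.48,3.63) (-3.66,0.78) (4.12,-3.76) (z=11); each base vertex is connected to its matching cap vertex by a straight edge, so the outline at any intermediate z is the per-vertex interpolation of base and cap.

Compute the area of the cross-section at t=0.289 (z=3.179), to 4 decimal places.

Area at t=0.289: 15.7463

Cross-section at t=0.289: each vertex is (1-t)·p0[i] + t·p1[i].
  v1: (1-0.289)·(-1.25,3.57) + 0.289·(-0.02,3.14) = (-0.8945,3.4457)
  v2: (1-0.289)·(-3.63,3.14) + 0.289·(-3.48,3.63) = (-3.5867,3.2816)
  v3: (1-0.289)·(-4.11,1.02) + 0.289·(-3.66,0.78) = (-3.9800,0.9506)
  v4: (1-0.289)·(1.42,-1.63) + 0.289·(4.12,-3.76) = (2.2003,-2.2456)
Shoelace sum Σ(x_i·y_{i+1} − x_{i+1}·y_i):
  i=1: -0.8945·3.2816 − -3.5867·3.4457 = +9.4231 (running +9.4231)
  i=2: -3.5867·0.9506 − -3.9800·3.2816 = +9.6510 (running +19.0742)
  i=3: -3.9800·-2.2456 − 2.2003·0.9506 = +6.8456 (running +25.9197)
  i=4: 2.2003·3.4457 − -0.8945·-2.2456 = +5.5729 (running +31.4926)
Area = |Σ|/2 = |31.4926|/2 = 15.7463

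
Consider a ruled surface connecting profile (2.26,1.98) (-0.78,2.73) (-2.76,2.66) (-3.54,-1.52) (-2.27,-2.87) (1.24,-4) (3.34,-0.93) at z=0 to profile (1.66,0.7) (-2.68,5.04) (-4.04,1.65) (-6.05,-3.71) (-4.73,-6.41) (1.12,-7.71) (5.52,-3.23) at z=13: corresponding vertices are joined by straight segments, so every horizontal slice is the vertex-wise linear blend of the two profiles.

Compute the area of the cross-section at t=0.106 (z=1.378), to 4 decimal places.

Cross-section at t=0.106: each vertex is (1-t)·p0[i] + t·p1[i].
  v1: (1-0.106)·(2.26,1.98) + 0.106·(1.66,0.7) = (2.1964,1.8443)
  v2: (1-0.106)·(-0.78,2.73) + 0.106·(-2.68,5.04) = (-0.9814,2.9749)
  v3: (1-0.106)·(-2.76,2.66) + 0.106·(-4.04,1.65) = (-2.8957,2.5529)
  v4: (1-0.106)·(-3.54,-1.52) + 0.106·(-6.05,-3.71) = (-3.8061,-1.7521)
  v5: (1-0.106)·(-2.27,-2.87) + 0.106·(-4.73,-6.41) = (-2.5308,-3.2452)
  v6: (1-0.106)·(1.24,-4) + 0.106·(1.12,-7.71) = (1.2273,-4.3933)
  v7: (1-0.106)·(3.34,-0.93) + 0.106·(5.52,-3.23) = (3.5711,-1.1738)
Shoelace sum Σ(x_i·y_{i+1} − x_{i+1}·y_i):
  i=1: 2.1964·2.9749 − -0.9814·1.8443 = +8.3440 (running +8.3440)
  i=2: -0.9814·2.5529 − -2.8957·2.9749 = +6.1088 (running +14.4528)
  i=3: -2.8957·-1.7521 − -3.8061·2.5529 = +14.7903 (running +29.2431)
  i=4: -3.8061·-3.2452 − -2.5308·-1.7521 = +7.9173 (running +37.1604)
  i=5: -2.5308·-4.3933 − 1.2273·-3.2452 = +15.1011 (running +52.2615)
  i=6: 1.2273·-1.1738 − 3.5711·-4.3933 = +14.2481 (running +66.5096)
  i=7: 3.5711·1.8443 − 2.1964·-1.1738 = +9.1643 (running +75.6740)
Area = |Σ|/2 = |75.6740|/2 = 37.8370

Area at t=0.106: 37.8370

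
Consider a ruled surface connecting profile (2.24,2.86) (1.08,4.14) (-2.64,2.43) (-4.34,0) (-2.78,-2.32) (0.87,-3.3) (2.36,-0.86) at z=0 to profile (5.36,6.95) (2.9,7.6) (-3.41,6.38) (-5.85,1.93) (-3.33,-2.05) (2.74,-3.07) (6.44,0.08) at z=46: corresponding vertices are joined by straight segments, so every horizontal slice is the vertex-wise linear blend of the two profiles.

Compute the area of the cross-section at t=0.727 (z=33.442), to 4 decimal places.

Area at t=0.727: 76.6131

Cross-section at t=0.727: each vertex is (1-t)·p0[i] + t·p1[i].
  v1: (1-0.727)·(2.24,2.86) + 0.727·(5.36,6.95) = (4.5082,5.8334)
  v2: (1-0.727)·(1.08,4.14) + 0.727·(2.9,7.6) = (2.4031,6.6554)
  v3: (1-0.727)·(-2.64,2.43) + 0.727·(-3.41,6.38) = (-3.1998,5.3017)
  v4: (1-0.727)·(-4.34,0) + 0.727·(-5.85,1.93) = (-5.4378,1.4031)
  v5: (1-0.727)·(-2.78,-2.32) + 0.727·(-3.33,-2.05) = (-3.1799,-2.1237)
  v6: (1-0.727)·(0.87,-3.3) + 0.727·(2.74,-3.07) = (2.2295,-3.1328)
  v7: (1-0.727)·(2.36,-0.86) + 0.727·(6.44,0.08) = (5.3262,-0.1766)
Shoelace sum Σ(x_i·y_{i+1} − x_{i+1}·y_i):
  i=1: 4.5082·6.6554 − 2.4031·5.8334 = +15.9857 (running +15.9857)
  i=2: 2.4031·5.3017 − -3.1998·6.6554 = +34.0366 (running +50.0222)
  i=3: -3.1998·1.4031 − -5.4378·5.3017 = +24.3395 (running +74.3617)
  i=4: -5.4378·-2.1237 − -3.1799·1.4031 = +16.0099 (running +90.3717)
  i=5: -3.1799·-3.1328 − 2.2295·-2.1237 = +14.6966 (running +105.0682)
  i=6: 2.2295·-0.1766 − 5.3262·-3.1328 = +16.2920 (running +121.3602)
  i=7: 5.3262·5.8334 − 4.5082·-0.1766 = +31.8660 (running +153.2262)
Area = |Σ|/2 = |153.2262|/2 = 76.6131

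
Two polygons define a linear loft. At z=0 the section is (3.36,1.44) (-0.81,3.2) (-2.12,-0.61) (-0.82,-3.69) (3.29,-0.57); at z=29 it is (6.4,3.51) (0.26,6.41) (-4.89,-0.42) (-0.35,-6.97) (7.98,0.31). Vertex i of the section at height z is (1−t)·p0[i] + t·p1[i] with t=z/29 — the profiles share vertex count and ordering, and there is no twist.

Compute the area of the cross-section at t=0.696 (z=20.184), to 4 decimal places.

Cross-section at t=0.696: each vertex is (1-t)·p0[i] + t·p1[i].
  v1: (1-0.696)·(3.36,1.44) + 0.696·(6.4,3.51) = (5.4758,2.8807)
  v2: (1-0.696)·(-0.81,3.2) + 0.696·(0.26,6.41) = (-0.0653,5.4342)
  v3: (1-0.696)·(-2.12,-0.61) + 0.696·(-4.89,-0.42) = (-4.0479,-0.4778)
  v4: (1-0.696)·(-0.82,-3.69) + 0.696·(-0.35,-6.97) = (-0.4929,-5.9729)
  v5: (1-0.696)·(3.29,-0.57) + 0.696·(7.98,0.31) = (6.5542,0.0425)
Shoelace sum Σ(x_i·y_{i+1} − x_{i+1}·y_i):
  i=1: 5.4758·5.4342 − -0.0653·2.8807 = +29.9446 (running +29.9446)
  i=2: -0.0653·-0.4778 − -4.0479·5.4342 = +22.0282 (running +51.9729)
  i=3: -4.0479·-5.9729 − -0.4929·-0.4778 = +23.9423 (running +75.9151)
  i=4: -0.4929·0.0425 − 6.5542·-5.9729 = +39.1268 (running +115.0419)
  i=5: 6.5542·2.8807 − 5.4758·0.0425 = +18.6483 (running +133.6902)
Area = |Σ|/2 = |133.6902|/2 = 66.8451

Area at t=0.696: 66.8451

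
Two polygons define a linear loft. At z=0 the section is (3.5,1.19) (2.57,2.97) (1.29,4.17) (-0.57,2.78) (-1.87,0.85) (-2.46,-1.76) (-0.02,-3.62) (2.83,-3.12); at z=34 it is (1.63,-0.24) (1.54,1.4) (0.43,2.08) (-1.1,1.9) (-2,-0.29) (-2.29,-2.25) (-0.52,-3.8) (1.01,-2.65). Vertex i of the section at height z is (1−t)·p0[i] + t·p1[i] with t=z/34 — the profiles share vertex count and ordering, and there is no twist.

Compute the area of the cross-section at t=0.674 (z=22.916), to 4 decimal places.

Area at t=0.674: 20.9753

Cross-section at t=0.674: each vertex is (1-t)·p0[i] + t·p1[i].
  v1: (1-0.674)·(3.5,1.19) + 0.674·(1.63,-0.24) = (2.2396,0.2262)
  v2: (1-0.674)·(2.57,2.97) + 0.674·(1.54,1.4) = (1.8758,1.9118)
  v3: (1-0.674)·(1.29,4.17) + 0.674·(0.43,2.08) = (0.7104,2.7613)
  v4: (1-0.674)·(-0.57,2.78) + 0.674·(-1.1,1.9) = (-0.9272,2.1869)
  v5: (1-0.674)·(-1.87,0.85) + 0.674·(-2,-0.29) = (-1.9576,0.0816)
  v6: (1-0.674)·(-2.46,-1.76) + 0.674·(-2.29,-2.25) = (-2.3454,-2.0903)
  v7: (1-0.674)·(-0.02,-3.62) + 0.674·(-0.52,-3.8) = (-0.3570,-3.7413)
  v8: (1-0.674)·(2.83,-3.12) + 0.674·(1.01,-2.65) = (1.6033,-2.8032)
Shoelace sum Σ(x_i·y_{i+1} − x_{i+1}·y_i):
  i=1: 2.2396·1.9118 − 1.8758·0.2262 = +3.8575 (running +3.8575)
  i=2: 1.8758·2.7613 − 0.7104·1.9118 = +3.8216 (running +7.6791)
  i=3: 0.7104·2.1869 − -0.9272·2.7613 = +4.1138 (running +11.7929)
  i=4: -0.9272·0.0816 − -1.9576·2.1869 = +4.2054 (running +15.9983)
  i=5: -1.9576·-2.0903 − -2.3454·0.0816 = +4.2834 (running +20.2817)
  i=6: -2.3454·-3.7413 − -0.3570·-2.0903 = +8.0287 (running +28.3105)
  i=7: -0.3570·-2.8032 − 1.6033·-3.7413 = +6.9993 (running +35.3097)
  i=8: 1.6033·0.2262 − 2.2396·-2.8032 = +6.6408 (running +41.9505)
Area = |Σ|/2 = |41.9505|/2 = 20.9753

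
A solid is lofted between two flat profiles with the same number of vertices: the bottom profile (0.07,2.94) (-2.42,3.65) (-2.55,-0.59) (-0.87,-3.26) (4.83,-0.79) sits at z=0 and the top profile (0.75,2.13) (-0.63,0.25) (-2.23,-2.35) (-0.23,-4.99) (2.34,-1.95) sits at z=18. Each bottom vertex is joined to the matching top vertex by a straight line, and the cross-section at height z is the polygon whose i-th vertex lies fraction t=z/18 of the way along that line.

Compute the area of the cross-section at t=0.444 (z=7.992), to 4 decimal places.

Area at t=0.444: 23.5657

Cross-section at t=0.444: each vertex is (1-t)·p0[i] + t·p1[i].
  v1: (1-0.444)·(0.07,2.94) + 0.444·(0.75,2.13) = (0.3719,2.5804)
  v2: (1-0.444)·(-2.42,3.65) + 0.444·(-0.63,0.25) = (-1.6252,2.1404)
  v3: (1-0.444)·(-2.55,-0.59) + 0.444·(-2.23,-2.35) = (-2.4079,-1.3714)
  v4: (1-0.444)·(-0.87,-3.26) + 0.444·(-0.23,-4.99) = (-0.5858,-4.0281)
  v5: (1-0.444)·(4.83,-0.79) + 0.444·(2.34,-1.95) = (3.7244,-1.3050)
Shoelace sum Σ(x_i·y_{i+1} − x_{i+1}·y_i):
  i=1: 0.3719·2.1404 − -1.6252·2.5804 = +4.9898 (running +4.9898)
  i=2: -1.6252·-1.3714 − -2.4079·2.1404 = +7.3828 (running +12.3726)
  i=3: -2.4079·-4.0281 − -0.5858·-1.3714 = +8.8959 (running +21.2685)
  i=4: -0.5858·-1.3050 − 3.7244·-4.0281 = +15.7670 (running +37.0356)
  i=5: 3.7244·2.5804 − 0.3719·-1.3050 = +10.0958 (running +47.1313)
Area = |Σ|/2 = |47.1313|/2 = 23.5657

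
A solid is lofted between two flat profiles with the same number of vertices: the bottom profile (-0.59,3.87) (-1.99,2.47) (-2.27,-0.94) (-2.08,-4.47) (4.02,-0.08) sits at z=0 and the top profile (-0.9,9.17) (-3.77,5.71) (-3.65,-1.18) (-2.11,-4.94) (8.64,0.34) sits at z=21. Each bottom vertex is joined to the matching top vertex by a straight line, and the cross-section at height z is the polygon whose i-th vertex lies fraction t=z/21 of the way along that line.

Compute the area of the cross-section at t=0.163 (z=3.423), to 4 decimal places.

Cross-section at t=0.163: each vertex is (1-t)·p0[i] + t·p1[i].
  v1: (1-0.163)·(-0.59,3.87) + 0.163·(-0.9,9.17) = (-0.6405,4.7339)
  v2: (1-0.163)·(-1.99,2.47) + 0.163·(-3.77,5.71) = (-2.2801,2.9981)
  v3: (1-0.163)·(-2.27,-0.94) + 0.163·(-3.65,-1.18) = (-2.4949,-0.9791)
  v4: (1-0.163)·(-2.08,-4.47) + 0.163·(-2.11,-4.94) = (-2.0849,-4.5466)
  v5: (1-0.163)·(4.02,-0.08) + 0.163·(8.64,0.34) = (4.7731,-0.0115)
Shoelace sum Σ(x_i·y_{i+1} − x_{i+1}·y_i):
  i=1: -0.6405·2.9981 − -2.2801·4.7339 = +8.8736 (running +8.8736)
  i=2: -2.2801·-0.9791 − -2.4949·2.9981 = +9.7127 (running +18.5862)
  i=3: -2.4949·-4.5466 − -2.0849·-0.9791 = +9.3022 (running +27.8884)
  i=4: -2.0849·-0.0115 − 4.7731·-4.5466 = +21.7253 (running +49.6137)
  i=5: 4.7731·4.7339 − -0.6405·-0.0115 = +22.5878 (running +72.2015)
Area = |Σ|/2 = |72.2015|/2 = 36.1007

Area at t=0.163: 36.1007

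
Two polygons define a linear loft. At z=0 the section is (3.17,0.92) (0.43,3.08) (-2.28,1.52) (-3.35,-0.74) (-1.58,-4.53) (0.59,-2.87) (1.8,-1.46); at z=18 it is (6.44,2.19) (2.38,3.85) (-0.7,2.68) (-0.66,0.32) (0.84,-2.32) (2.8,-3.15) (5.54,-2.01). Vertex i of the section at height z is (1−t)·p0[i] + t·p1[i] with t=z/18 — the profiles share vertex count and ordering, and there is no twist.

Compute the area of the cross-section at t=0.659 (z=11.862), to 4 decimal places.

Area at t=0.659: 32.8468

Cross-section at t=0.659: each vertex is (1-t)·p0[i] + t·p1[i].
  v1: (1-0.659)·(3.17,0.92) + 0.659·(6.44,2.19) = (5.3249,1.7569)
  v2: (1-0.659)·(0.43,3.08) + 0.659·(2.38,3.85) = (1.7150,3.5874)
  v3: (1-0.659)·(-2.28,1.52) + 0.659·(-0.7,2.68) = (-1.2388,2.2844)
  v4: (1-0.659)·(-3.35,-0.74) + 0.659·(-0.66,0.32) = (-1.5773,-0.0415)
  v5: (1-0.659)·(-1.58,-4.53) + 0.659·(0.84,-2.32) = (0.0148,-3.0736)
  v6: (1-0.659)·(0.59,-2.87) + 0.659·(2.8,-3.15) = (2.0464,-3.0545)
  v7: (1-0.659)·(1.8,-1.46) + 0.659·(5.54,-2.01) = (4.2647,-1.8224)
Shoelace sum Σ(x_i·y_{i+1} − x_{i+1}·y_i):
  i=1: 5.3249·3.5874 − 1.7150·1.7569 = +16.0896 (running +16.0896)
  i=2: 1.7150·2.2844 − -1.2388·3.5874 = +8.3620 (running +24.4516)
  i=3: -1.2388·-0.0415 − -1.5773·2.2844 = +3.6546 (running +28.1061)
  i=4: -1.5773·-3.0736 − 0.0148·-0.0415 = +4.8486 (running +32.9547)
  i=5: 0.0148·-3.0545 − 2.0464·-3.0736 = +6.2447 (running +39.1994)
  i=6: 2.0464·-1.8224 − 4.2647·-3.0545 = +9.2970 (running +48.4964)
  i=7: 4.2647·1.7569 − 5.3249·-1.8224 = +17.1971 (running +65.6936)
Area = |Σ|/2 = |65.6936|/2 = 32.8468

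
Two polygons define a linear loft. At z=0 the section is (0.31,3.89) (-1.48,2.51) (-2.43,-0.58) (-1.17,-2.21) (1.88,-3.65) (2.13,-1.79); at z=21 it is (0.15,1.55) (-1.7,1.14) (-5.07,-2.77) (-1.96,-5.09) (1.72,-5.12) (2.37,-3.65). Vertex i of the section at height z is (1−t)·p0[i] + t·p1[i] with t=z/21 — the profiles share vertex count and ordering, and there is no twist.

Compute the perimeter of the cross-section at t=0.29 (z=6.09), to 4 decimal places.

Cross-section at t=0.29: each vertex is (1-t)·p0[i] + t·p1[i].
  v1: (1-0.29)·(0.31,3.89) + 0.29·(0.15,1.55) = (0.2636,3.2114)
  v2: (1-0.29)·(-1.48,2.51) + 0.29·(-1.7,1.14) = (-1.5438,2.1127)
  v3: (1-0.29)·(-2.43,-0.58) + 0.29·(-5.07,-2.77) = (-3.1956,-1.2151)
  v4: (1-0.29)·(-1.17,-2.21) + 0.29·(-1.96,-5.09) = (-1.3991,-3.0452)
  v5: (1-0.29)·(1.88,-3.65) + 0.29·(1.72,-5.12) = (1.8336,-4.0763)
  v6: (1-0.29)·(2.13,-1.79) + 0.29·(2.37,-3.65) = (2.1996,-2.3294)
Perimeter = Σ |v_{i+1} − v_i|:
  edge 1→2: √(-1.8074² + -1.0987²) = 2.1151 (running 2.1151)
  edge 2→3: √(-1.6518² + -3.3278²) = 3.7152 (running 5.8303)
  edge 3→4: √(1.7965² + -1.8301²) = 2.5645 (running 8.3948)
  edge 4→5: √(3.2327² + -1.0311²) = 3.3932 (running 11.7880)
  edge 5→6: √(0.3660² + 1.7469²) = 1.7848 (running 13.5728)
  edge 6→1: √(-1.9360² + 5.5408²) = 5.8693 (running 19.4421)
Perimeter = 19.4421

Perimeter at t=0.29: 19.4421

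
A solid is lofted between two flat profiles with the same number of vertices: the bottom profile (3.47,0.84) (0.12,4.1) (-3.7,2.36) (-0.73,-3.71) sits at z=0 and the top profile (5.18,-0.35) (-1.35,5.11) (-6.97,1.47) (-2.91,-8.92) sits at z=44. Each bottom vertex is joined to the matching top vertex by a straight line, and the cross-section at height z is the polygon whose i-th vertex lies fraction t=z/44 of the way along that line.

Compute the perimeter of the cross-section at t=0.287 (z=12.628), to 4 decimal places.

Cross-section at t=0.287: each vertex is (1-t)·p0[i] + t·p1[i].
  v1: (1-0.287)·(3.47,0.84) + 0.287·(5.18,-0.35) = (3.9608,0.4985)
  v2: (1-0.287)·(0.12,4.1) + 0.287·(-1.35,5.11) = (-0.3019,4.3899)
  v3: (1-0.287)·(-3.7,2.36) + 0.287·(-6.97,1.47) = (-4.6385,2.1046)
  v4: (1-0.287)·(-0.73,-3.71) + 0.287·(-2.91,-8.92) = (-1.3557,-5.2053)
Perimeter = Σ |v_{i+1} − v_i|:
  edge 1→2: √(-4.2627² + 3.8914²) = 5.7718 (running 5.7718)
  edge 2→3: √(-4.3366² + -2.2853²) = 4.9019 (running 10.6737)
  edge 3→4: √(3.2828² + -7.3098²) = 8.0132 (running 18.6868)
  edge 4→1: √(5.3164² + 5.7037²) = 7.7972 (running 26.4841)
Perimeter = 26.4841

Perimeter at t=0.287: 26.4841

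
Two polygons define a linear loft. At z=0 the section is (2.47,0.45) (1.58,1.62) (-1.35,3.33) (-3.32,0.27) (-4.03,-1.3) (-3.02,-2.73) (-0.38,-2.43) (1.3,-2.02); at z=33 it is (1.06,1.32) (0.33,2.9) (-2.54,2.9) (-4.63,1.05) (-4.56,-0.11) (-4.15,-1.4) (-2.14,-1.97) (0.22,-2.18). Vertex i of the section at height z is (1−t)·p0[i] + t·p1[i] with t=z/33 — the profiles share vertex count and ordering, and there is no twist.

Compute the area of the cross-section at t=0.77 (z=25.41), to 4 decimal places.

Area at t=0.77: 23.2906

Cross-section at t=0.77: each vertex is (1-t)·p0[i] + t·p1[i].
  v1: (1-0.77)·(2.47,0.45) + 0.77·(1.06,1.32) = (1.3843,1.1199)
  v2: (1-0.77)·(1.58,1.62) + 0.77·(0.33,2.9) = (0.6175,2.6056)
  v3: (1-0.77)·(-1.35,3.33) + 0.77·(-2.54,2.9) = (-2.2663,2.9989)
  v4: (1-0.77)·(-3.32,0.27) + 0.77·(-4.63,1.05) = (-4.3287,0.8706)
  v5: (1-0.77)·(-4.03,-1.3) + 0.77·(-4.56,-0.11) = (-4.4381,-0.3837)
  v6: (1-0.77)·(-3.02,-2.73) + 0.77·(-4.15,-1.4) = (-3.8901,-1.7059)
  v7: (1-0.77)·(-0.38,-2.43) + 0.77·(-2.14,-1.97) = (-1.7352,-2.0758)
  v8: (1-0.77)·(1.3,-2.02) + 0.77·(0.22,-2.18) = (0.4684,-2.1432)
Shoelace sum Σ(x_i·y_{i+1} − x_{i+1}·y_i):
  i=1: 1.3843·2.6056 − 0.6175·1.1199 = +2.9154 (running +2.9154)
  i=2: 0.6175·2.9989 − -2.2663·2.6056 = +7.7569 (running +10.6723)
  i=3: -2.2663·0.8706 − -4.3287·2.9989 = +11.0083 (running +21.6806)
  i=4: -4.3287·-0.3837 − -4.4381·0.8706 = +5.5247 (running +27.2053)
  i=5: -4.4381·-1.7059 − -3.8901·-0.3837 = +6.0783 (running +33.2836)
  i=6: -3.8901·-2.0758 − -1.7352·-1.7059 = +5.1150 (running +38.3986)
  i=7: -1.7352·-2.1432 − 0.4684·-2.0758 = +4.6912 (running +43.0898)
  i=8: 0.4684·1.1199 − 1.3843·-2.1432 = +3.4914 (running +46.5812)
Area = |Σ|/2 = |46.5812|/2 = 23.2906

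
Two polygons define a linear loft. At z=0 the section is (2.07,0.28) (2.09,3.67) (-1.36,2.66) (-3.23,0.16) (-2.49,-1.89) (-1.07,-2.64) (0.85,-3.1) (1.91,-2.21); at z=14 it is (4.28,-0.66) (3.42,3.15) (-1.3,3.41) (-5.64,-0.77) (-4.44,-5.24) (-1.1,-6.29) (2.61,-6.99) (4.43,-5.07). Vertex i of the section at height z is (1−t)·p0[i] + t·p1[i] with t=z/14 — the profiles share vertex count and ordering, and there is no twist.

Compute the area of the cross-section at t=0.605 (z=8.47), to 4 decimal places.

Area at t=0.605: 55.0517

Cross-section at t=0.605: each vertex is (1-t)·p0[i] + t·p1[i].
  v1: (1-0.605)·(2.07,0.28) + 0.605·(4.28,-0.66) = (3.4070,-0.2887)
  v2: (1-0.605)·(2.09,3.67) + 0.605·(3.42,3.15) = (2.8946,3.3554)
  v3: (1-0.605)·(-1.36,2.66) + 0.605·(-1.3,3.41) = (-1.3237,3.1138)
  v4: (1-0.605)·(-3.23,0.16) + 0.605·(-5.64,-0.77) = (-4.6881,-0.4026)
  v5: (1-0.605)·(-2.49,-1.89) + 0.605·(-4.44,-5.24) = (-3.6698,-3.9167)
  v6: (1-0.605)·(-1.07,-2.64) + 0.605·(-1.1,-6.29) = (-1.0881,-4.8483)
  v7: (1-0.605)·(0.85,-3.1) + 0.605·(2.61,-6.99) = (1.9148,-5.4535)
  v8: (1-0.605)·(1.91,-2.21) + 0.605·(4.43,-5.07) = (3.4346,-3.9403)
Shoelace sum Σ(x_i·y_{i+1} − x_{i+1}·y_i):
  i=1: 3.4070·3.3554 − 2.8946·-0.2887 = +12.2677 (running +12.2677)
  i=2: 2.8946·3.1138 − -1.3237·3.3554 = +13.4548 (running +25.7225)
  i=3: -1.3237·-0.4026 − -4.6881·3.1138 = +15.1304 (running +40.8529)
  i=4: -4.6881·-3.9167 − -3.6698·-0.4026 = +16.8843 (running +57.7372)
  i=5: -3.6698·-4.8483 − -1.0881·-3.9167 = +13.5299 (running +71.2670)
  i=6: -1.0881·-5.4535 − 1.9148·-4.8483 = +15.2176 (running +86.4846)
  i=7: 1.9148·-3.9403 − 3.4346·-5.4535 = +11.1855 (running +97.6701)
  i=8: 3.4346·-0.2887 − 3.4070·-3.9403 = +12.4332 (running +110.1034)
Area = |Σ|/2 = |110.1034|/2 = 55.0517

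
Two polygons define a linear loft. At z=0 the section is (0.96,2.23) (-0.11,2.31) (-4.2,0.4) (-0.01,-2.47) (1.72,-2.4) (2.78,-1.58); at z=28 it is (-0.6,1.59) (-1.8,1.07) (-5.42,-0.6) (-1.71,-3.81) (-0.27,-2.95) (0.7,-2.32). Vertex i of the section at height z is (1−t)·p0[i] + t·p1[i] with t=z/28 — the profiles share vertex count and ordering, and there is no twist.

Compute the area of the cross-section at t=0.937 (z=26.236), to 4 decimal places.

Area at t=0.937: 17.6873

Cross-section at t=0.937: each vertex is (1-t)·p0[i] + t·p1[i].
  v1: (1-0.937)·(0.96,2.23) + 0.937·(-0.6,1.59) = (-0.5017,1.6303)
  v2: (1-0.937)·(-0.11,2.31) + 0.937·(-1.8,1.07) = (-1.6935,1.1481)
  v3: (1-0.937)·(-4.2,0.4) + 0.937·(-5.42,-0.6) = (-5.3431,-0.5370)
  v4: (1-0.937)·(-0.01,-2.47) + 0.937·(-1.71,-3.81) = (-1.6029,-3.7256)
  v5: (1-0.937)·(1.72,-2.4) + 0.937·(-0.27,-2.95) = (-0.1446,-2.9154)
  v6: (1-0.937)·(2.78,-1.58) + 0.937·(0.7,-2.32) = (0.8310,-2.2734)
Shoelace sum Σ(x_i·y_{i+1} − x_{i+1}·y_i):
  i=1: -0.5017·1.1481 − -1.6935·1.6303 = +2.1850 (running +2.1850)
  i=2: -1.6935·-0.5370 − -5.3431·1.1481 = +7.0440 (running +9.2290)
  i=3: -5.3431·-3.7256 − -1.6029·-0.5370 = +19.0455 (running +28.2745)
  i=4: -1.6029·-2.9154 − -0.1446·-3.7256 = +4.1342 (running +32.4087)
  i=5: -0.1446·-2.2734 − 0.8310·-2.9154 = +2.7516 (running +35.1602)
  i=6: 0.8310·1.6303 − -0.5017·-2.2734 = +0.2143 (running +35.3745)
Area = |Σ|/2 = |35.3745|/2 = 17.6873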